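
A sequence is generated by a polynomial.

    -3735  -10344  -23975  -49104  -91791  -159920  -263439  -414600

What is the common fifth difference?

First differences: -6609, -13631, -25129, -42687, -68129, -103519, -151161
Second differences: -7022, -11498, -17558, -25442, -35390, -47642
Third differences: -4476, -6060, -7884, -9948, -12252
Fourth differences: -1584, -1824, -2064, -2304
Fifth differences: -240, -240, -240

-240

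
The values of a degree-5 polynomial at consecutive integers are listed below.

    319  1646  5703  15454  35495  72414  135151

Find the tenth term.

D1: 1327, 4057, 9751, 20041, 36919, 62737
D2: 2730, 5694, 10290, 16878, 25818
D3: 2964, 4596, 6588, 8940
D4: 1632, 1992, 2352
D5: 360, 360
Constant fifth difference = 360, so extend:
2352 + 360 = 2712;  8940 + 2712 = 11652;  25818 + 11652 = 37470;  62737 + 37470 = 100207;  135151 + 100207 = 235358
2712 + 360 = 3072;  11652 + 3072 = 14724;  37470 + 14724 = 52194;  100207 + 52194 = 152401;  235358 + 152401 = 387759
3072 + 360 = 3432;  14724 + 3432 = 18156;  52194 + 18156 = 70350;  152401 + 70350 = 222751;  387759 + 222751 = 610510

610510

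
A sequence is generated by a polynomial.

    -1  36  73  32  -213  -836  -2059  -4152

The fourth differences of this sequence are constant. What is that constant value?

-48

First differences: 37, 37, -41, -245, -623, -1223, -2093
Second differences: 0, -78, -204, -378, -600, -870
Third differences: -78, -126, -174, -222, -270
Fourth differences: -48, -48, -48, -48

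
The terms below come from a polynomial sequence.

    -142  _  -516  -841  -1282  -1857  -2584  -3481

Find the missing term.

-289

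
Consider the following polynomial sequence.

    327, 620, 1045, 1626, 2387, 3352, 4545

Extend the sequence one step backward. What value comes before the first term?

D1: 293  425  581  761  965  1193
D2: 132  156  180  204  228
D3: 24  24  24  24
The third differences are constant at 24.
Work back: 132 − 24 = 108;  293 − 108 = 185;  327 − 185 = 142

142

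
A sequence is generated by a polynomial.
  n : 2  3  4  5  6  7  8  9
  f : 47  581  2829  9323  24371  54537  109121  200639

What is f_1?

-9

First differences: 534, 2248, 6494, 15048, 30166, 54584, 91518
Second differences: 1714, 4246, 8554, 15118, 24418, 36934
Third differences: 2532, 4308, 6564, 9300, 12516
Fourth differences: 1776, 2256, 2736, 3216
Fifth differences: 480, 480, 480
The fifth differences are constant at 480.
Work back: 1776 − 480 = 1296;  2532 − 1296 = 1236;  1714 − 1236 = 478;  534 − 478 = 56;  47 − 56 = -9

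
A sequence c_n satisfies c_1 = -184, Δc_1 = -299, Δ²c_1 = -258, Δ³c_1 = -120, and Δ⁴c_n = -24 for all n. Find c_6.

-5579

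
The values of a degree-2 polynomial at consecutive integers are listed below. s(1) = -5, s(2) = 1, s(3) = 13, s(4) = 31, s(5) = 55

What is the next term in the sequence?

85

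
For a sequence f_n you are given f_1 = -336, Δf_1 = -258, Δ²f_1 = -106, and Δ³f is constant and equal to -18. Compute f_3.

-958

Build the table forward from the leading diagonal:
Third differences: -18, -18, -18
Second differences: -106, -124, -142
First differences: -258, -364, -488
f: -336, -594, -958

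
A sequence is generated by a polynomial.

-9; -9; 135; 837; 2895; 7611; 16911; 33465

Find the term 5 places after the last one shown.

385695

Δ: 0, 144, 702, 2058, 4716, 9300, 16554
Δ²: 144, 558, 1356, 2658, 4584, 7254
Δ³: 414, 798, 1302, 1926, 2670
Δ⁴: 384, 504, 624, 744
Δ⁵: 120, 120, 120
The fifth differences are constant (120).
744 + 120 = 864;  2670 + 864 = 3534;  7254 + 3534 = 10788;  16554 + 10788 = 27342;  33465 + 27342 = 60807
864 + 120 = 984;  3534 + 984 = 4518;  10788 + 4518 = 15306;  27342 + 15306 = 42648;  60807 + 42648 = 103455
984 + 120 = 1104;  4518 + 1104 = 5622;  15306 + 5622 = 20928;  42648 + 20928 = 63576;  103455 + 63576 = 167031
1104 + 120 = 1224;  5622 + 1224 = 6846;  20928 + 6846 = 27774;  63576 + 27774 = 91350;  167031 + 91350 = 258381
1224 + 120 = 1344;  6846 + 1344 = 8190;  27774 + 8190 = 35964;  91350 + 35964 = 127314;  258381 + 127314 = 385695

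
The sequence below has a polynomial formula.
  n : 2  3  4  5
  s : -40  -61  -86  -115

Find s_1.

-23

First differences: -21, -25, -29
Second differences: -4, -4
The second differences are constant at -4.
Work back: -21 + 4 = -17;  -40 + 17 = -23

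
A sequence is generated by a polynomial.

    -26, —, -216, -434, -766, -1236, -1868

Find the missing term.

Using the last 5 terms:
Δ: -218, -332, -470, -632
Δ²: -114, -138, -162
Δ³: -24, -24
Constant third difference = -24.
Extend backward: -114 + 24 = -90;  -218 + 90 = -128;  -216 + 128 = -88

-88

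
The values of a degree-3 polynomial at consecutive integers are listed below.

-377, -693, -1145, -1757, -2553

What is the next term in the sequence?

Δ: -316 , -452 , -612 , -796
Δ²: -136 , -160 , -184
Δ³: -24 , -24
Third differences constant at -24.
-184 − 24 = -208;  -796 − 208 = -1004;  -2553 − 1004 = -3557

-3557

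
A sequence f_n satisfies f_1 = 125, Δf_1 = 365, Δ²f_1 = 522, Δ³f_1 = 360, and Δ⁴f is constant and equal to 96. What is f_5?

Build the table forward from the leading diagonal:
D4: 96, 96, 96, 96, 96
D3: 360, 456, 552, 648, 744
D2: 522, 882, 1338, 1890, 2538
D1: 365, 887, 1769, 3107, 4997
f: 125, 490, 1377, 3146, 6253

6253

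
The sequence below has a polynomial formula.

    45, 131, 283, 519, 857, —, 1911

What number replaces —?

1315

Using the first 5 terms:
First differences: 86  152  236  338
Second differences: 66  84  102
Third differences: 18  18
Constant third difference = 18.
Extend forward: 102 + 18 = 120;  338 + 120 = 458;  857 + 458 = 1315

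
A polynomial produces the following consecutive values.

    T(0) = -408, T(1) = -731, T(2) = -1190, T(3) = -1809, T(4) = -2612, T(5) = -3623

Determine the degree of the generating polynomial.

Δ: -323, -459, -619, -803, -1011
Δ²: -136, -160, -184, -208
Δ³: -24, -24, -24
The third differences are constant, so the polynomial has degree 3.

3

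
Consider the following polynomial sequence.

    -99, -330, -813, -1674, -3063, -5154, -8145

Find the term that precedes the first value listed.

-18

First differences: -231  -483  -861  -1389  -2091  -2991
Second differences: -252  -378  -528  -702  -900
Third differences: -126  -150  -174  -198
Fourth differences: -24  -24  -24
The fourth differences are constant at -24.
Work back: -126 + 24 = -102;  -252 + 102 = -150;  -231 + 150 = -81;  -99 + 81 = -18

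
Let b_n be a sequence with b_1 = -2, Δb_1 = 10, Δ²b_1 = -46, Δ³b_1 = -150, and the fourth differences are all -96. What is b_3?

-28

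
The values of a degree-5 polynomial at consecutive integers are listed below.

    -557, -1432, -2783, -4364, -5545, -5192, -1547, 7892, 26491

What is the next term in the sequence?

58600

-875  -1351  -1581  -1181  353  3645  9439  18599
-476  -230  400  1534  3292  5794  9160
246  630  1134  1758  2502  3366
384  504  624  744  864
120  120  120  120
The fifth differences are constant (120).
864 + 120 = 984;  3366 + 984 = 4350;  9160 + 4350 = 13510;  18599 + 13510 = 32109;  26491 + 32109 = 58600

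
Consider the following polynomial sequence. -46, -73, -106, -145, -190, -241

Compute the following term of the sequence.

-27, -33, -39, -45, -51
-6, -6, -6, -6
The second differences are constant (-6).
-51 − 6 = -57;  -241 − 57 = -298

-298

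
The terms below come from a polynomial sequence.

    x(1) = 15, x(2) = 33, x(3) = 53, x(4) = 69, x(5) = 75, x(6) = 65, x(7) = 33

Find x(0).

5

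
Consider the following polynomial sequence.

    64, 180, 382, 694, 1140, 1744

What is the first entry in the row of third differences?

24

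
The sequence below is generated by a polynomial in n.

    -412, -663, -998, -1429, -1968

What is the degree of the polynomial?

3

-251, -335, -431, -539
-84, -96, -108
-12, -12
The third differences are constant, so the polynomial has degree 3.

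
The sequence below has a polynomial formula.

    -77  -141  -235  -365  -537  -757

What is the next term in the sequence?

-1031

Δ: -64, -94, -130, -172, -220
Δ²: -30, -36, -42, -48
Δ³: -6, -6, -6
Constant third difference = -6, so extend:
-48 − 6 = -54;  -220 − 54 = -274;  -757 − 274 = -1031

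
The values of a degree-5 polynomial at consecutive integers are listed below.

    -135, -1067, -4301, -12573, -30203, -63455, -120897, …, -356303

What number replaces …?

Using the first 7 terms:
-932, -3234, -8272, -17630, -33252, -57442
-2302, -5038, -9358, -15622, -24190
-2736, -4320, -6264, -8568
-1584, -1944, -2304
-360, -360
Constant fifth difference = -360.
Extend forward: -2304 − 360 = -2664;  -8568 − 2664 = -11232;  -24190 − 11232 = -35422;  -57442 − 35422 = -92864;  -120897 − 92864 = -213761

-213761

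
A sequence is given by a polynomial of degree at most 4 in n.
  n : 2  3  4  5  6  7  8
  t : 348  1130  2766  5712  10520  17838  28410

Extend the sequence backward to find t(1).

60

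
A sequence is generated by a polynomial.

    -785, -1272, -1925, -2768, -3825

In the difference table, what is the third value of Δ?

-843

Δ: -487, -653, -843, -1057
Δ²: -166, -190, -214
Δ³: -24, -24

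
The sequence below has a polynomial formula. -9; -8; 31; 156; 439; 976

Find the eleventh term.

First differences: 1 , 39 , 125 , 283 , 537
Second differences: 38 , 86 , 158 , 254
Third differences: 48 , 72 , 96
Fourth differences: 24 , 24
Constant fourth difference = 24, so extend:
96 + 24 = 120;  254 + 120 = 374;  537 + 374 = 911;  976 + 911 = 1887
120 + 24 = 144;  374 + 144 = 518;  911 + 518 = 1429;  1887 + 1429 = 3316
144 + 24 = 168;  518 + 168 = 686;  1429 + 686 = 2115;  3316 + 2115 = 5431
168 + 24 = 192;  686 + 192 = 878;  2115 + 878 = 2993;  5431 + 2993 = 8424
192 + 24 = 216;  878 + 216 = 1094;  2993 + 1094 = 4087;  8424 + 4087 = 12511

12511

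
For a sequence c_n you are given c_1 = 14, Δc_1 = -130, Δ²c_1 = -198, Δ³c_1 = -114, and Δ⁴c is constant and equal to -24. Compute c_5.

Build the table forward from the leading diagonal:
Δ⁴: -24  -24  -24  -24  -24
Δ³: -114  -138  -162  -186  -210
Δ²: -198  -312  -450  -612  -798
Δ: -130  -328  -640  -1090  -1702
c: 14  -116  -444  -1084  -2174

-2174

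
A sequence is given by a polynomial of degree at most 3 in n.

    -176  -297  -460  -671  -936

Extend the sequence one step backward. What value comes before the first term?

-91

First differences: -121, -163, -211, -265
Second differences: -42, -48, -54
Third differences: -6, -6
The third differences are constant at -6.
Work back: -42 + 6 = -36;  -121 + 36 = -85;  -176 + 85 = -91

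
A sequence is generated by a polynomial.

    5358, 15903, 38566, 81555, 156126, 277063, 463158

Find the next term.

737691

Δ: 10545 , 22663 , 42989 , 74571 , 120937 , 186095
Δ²: 12118 , 20326 , 31582 , 46366 , 65158
Δ³: 8208 , 11256 , 14784 , 18792
Δ⁴: 3048 , 3528 , 4008
Δ⁵: 480 , 480
Constant fifth difference = 480, so extend:
4008 + 480 = 4488;  18792 + 4488 = 23280;  65158 + 23280 = 88438;  186095 + 88438 = 274533;  463158 + 274533 = 737691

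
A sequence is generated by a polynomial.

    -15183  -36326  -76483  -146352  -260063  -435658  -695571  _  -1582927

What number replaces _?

Using the first 7 terms:
-21143, -40157, -69869, -113711, -175595, -259913
-19014, -29712, -43842, -61884, -84318
-10698, -14130, -18042, -22434
-3432, -3912, -4392
-480, -480
Constant fifth difference = -480.
Extend forward: -4392 − 480 = -4872;  -22434 − 4872 = -27306;  -84318 − 27306 = -111624;  -259913 − 111624 = -371537;  -695571 − 371537 = -1067108

-1067108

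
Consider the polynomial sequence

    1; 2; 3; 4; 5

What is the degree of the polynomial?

1, 1, 1, 1
The first differences are constant, so the polynomial has degree 1.

1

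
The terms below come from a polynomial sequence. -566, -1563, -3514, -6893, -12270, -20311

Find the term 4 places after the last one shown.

-95795

Δ: -997  -1951  -3379  -5377  -8041
Δ²: -954  -1428  -1998  -2664
Δ³: -474  -570  -666
Δ⁴: -96  -96
Fourth differences constant at -96.
-666 − 96 = -762;  -2664 − 762 = -3426;  -8041 − 3426 = -11467;  -20311 − 11467 = -31778
-762 − 96 = -858;  -3426 − 858 = -4284;  -11467 − 4284 = -15751;  -31778 − 15751 = -47529
-858 − 96 = -954;  -4284 − 954 = -5238;  -15751 − 5238 = -20989;  -47529 − 20989 = -68518
-954 − 96 = -1050;  -5238 − 1050 = -6288;  -20989 − 6288 = -27277;  -68518 − 27277 = -95795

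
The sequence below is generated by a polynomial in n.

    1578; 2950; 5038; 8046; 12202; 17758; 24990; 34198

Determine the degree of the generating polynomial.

4

First differences: 1372, 2088, 3008, 4156, 5556, 7232, 9208
Second differences: 716, 920, 1148, 1400, 1676, 1976
Third differences: 204, 228, 252, 276, 300
Fourth differences: 24, 24, 24, 24
The fourth differences are constant, so the polynomial has degree 4.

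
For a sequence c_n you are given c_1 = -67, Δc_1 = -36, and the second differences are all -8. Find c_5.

Build the table forward from the leading diagonal:
D2: -8  -8  -8  -8  -8
D1: -36  -44  -52  -60  -68
c: -67  -103  -147  -199  -259

-259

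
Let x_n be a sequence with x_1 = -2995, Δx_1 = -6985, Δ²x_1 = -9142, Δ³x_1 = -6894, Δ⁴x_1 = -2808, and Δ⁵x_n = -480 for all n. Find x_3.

Build the table forward from the leading diagonal:
Δ⁵: -480  -480  -480
Δ⁴: -2808  -3288  -3768
Δ³: -6894  -9702  -12990
Δ²: -9142  -16036  -25738
Δ: -6985  -16127  -32163
x: -2995  -9980  -26107

-26107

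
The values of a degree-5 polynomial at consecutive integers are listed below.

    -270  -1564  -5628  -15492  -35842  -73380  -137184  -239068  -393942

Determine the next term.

-620172

-1294, -4064, -9864, -20350, -37538, -63804, -101884, -154874
-2770, -5800, -10486, -17188, -26266, -38080, -52990
-3030, -4686, -6702, -9078, -11814, -14910
-1656, -2016, -2376, -2736, -3096
-360, -360, -360, -360
The fifth differences are constant (-360).
-3096 − 360 = -3456;  -14910 − 3456 = -18366;  -52990 − 18366 = -71356;  -154874 − 71356 = -226230;  -393942 − 226230 = -620172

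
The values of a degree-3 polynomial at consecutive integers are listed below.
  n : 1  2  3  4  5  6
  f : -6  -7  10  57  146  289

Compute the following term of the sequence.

First differences: -1, 17, 47, 89, 143
Second differences: 18, 30, 42, 54
Third differences: 12, 12, 12
The third differences are constant (12).
54 + 12 = 66;  143 + 66 = 209;  289 + 209 = 498

498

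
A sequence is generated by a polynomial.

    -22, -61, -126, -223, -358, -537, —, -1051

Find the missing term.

Using the first 6 terms:
-39  -65  -97  -135  -179
-26  -32  -38  -44
-6  -6  -6
Constant third difference = -6.
Extend forward: -44 − 6 = -50;  -179 − 50 = -229;  -537 − 229 = -766

-766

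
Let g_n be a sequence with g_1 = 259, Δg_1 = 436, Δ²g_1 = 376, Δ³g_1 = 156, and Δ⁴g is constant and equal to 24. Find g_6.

7879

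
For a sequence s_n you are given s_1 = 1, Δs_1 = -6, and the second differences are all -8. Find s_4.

Build the table forward from the leading diagonal:
Δ²: -8, -8, -8, -8
Δ: -6, -14, -22, -30
s: 1, -5, -19, -41

-41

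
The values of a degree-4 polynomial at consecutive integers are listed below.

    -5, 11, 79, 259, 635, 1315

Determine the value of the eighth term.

4139

D1: 16, 68, 180, 376, 680
D2: 52, 112, 196, 304
D3: 60, 84, 108
D4: 24, 24
Constant fourth difference = 24, so extend:
108 + 24 = 132;  304 + 132 = 436;  680 + 436 = 1116;  1315 + 1116 = 2431
132 + 24 = 156;  436 + 156 = 592;  1116 + 592 = 1708;  2431 + 1708 = 4139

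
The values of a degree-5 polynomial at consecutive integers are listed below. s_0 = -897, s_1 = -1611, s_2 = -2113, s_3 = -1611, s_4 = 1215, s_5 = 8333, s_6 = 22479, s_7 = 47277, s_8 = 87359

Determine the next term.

148485

-714  -502  502  2826  7118  14146  24798  40082
212  1004  2324  4292  7028  10652  15284
792  1320  1968  2736  3624  4632
528  648  768  888  1008
120  120  120  120
The fifth differences are constant (120).
1008 + 120 = 1128;  4632 + 1128 = 5760;  15284 + 5760 = 21044;  40082 + 21044 = 61126;  87359 + 61126 = 148485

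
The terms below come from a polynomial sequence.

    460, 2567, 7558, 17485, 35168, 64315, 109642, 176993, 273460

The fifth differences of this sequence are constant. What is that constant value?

Δ: 2107, 4991, 9927, 17683, 29147, 45327, 67351, 96467
Δ²: 2884, 4936, 7756, 11464, 16180, 22024, 29116
Δ³: 2052, 2820, 3708, 4716, 5844, 7092
Δ⁴: 768, 888, 1008, 1128, 1248
Δ⁵: 120, 120, 120, 120

120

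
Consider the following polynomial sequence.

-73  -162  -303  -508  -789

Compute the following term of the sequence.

-1158

First differences: -89, -141, -205, -281
Second differences: -52, -64, -76
Third differences: -12, -12
The third differences are constant (-12).
-76 − 12 = -88;  -281 − 88 = -369;  -789 − 369 = -1158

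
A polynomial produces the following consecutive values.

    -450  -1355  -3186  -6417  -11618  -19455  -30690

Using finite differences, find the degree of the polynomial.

D1: -905, -1831, -3231, -5201, -7837, -11235
D2: -926, -1400, -1970, -2636, -3398
D3: -474, -570, -666, -762
D4: -96, -96, -96
The fourth differences are constant, so the polynomial has degree 4.

4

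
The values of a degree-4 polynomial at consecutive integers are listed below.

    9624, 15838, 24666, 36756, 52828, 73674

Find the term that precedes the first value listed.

Δ: 6214, 8828, 12090, 16072, 20846
Δ²: 2614, 3262, 3982, 4774
Δ³: 648, 720, 792
Δ⁴: 72, 72
The fourth differences are constant at 72.
Work back: 648 − 72 = 576;  2614 − 576 = 2038;  6214 − 2038 = 4176;  9624 − 4176 = 5448

5448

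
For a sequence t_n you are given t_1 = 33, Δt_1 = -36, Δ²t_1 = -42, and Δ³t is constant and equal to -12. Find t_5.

-411

Build the table forward from the leading diagonal:
Δ³: -12, -12, -12, -12, -12
Δ²: -42, -54, -66, -78, -90
Δ: -36, -78, -132, -198, -276
t: 33, -3, -81, -213, -411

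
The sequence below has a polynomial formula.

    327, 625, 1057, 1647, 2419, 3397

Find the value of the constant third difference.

First differences: 298, 432, 590, 772, 978
Second differences: 134, 158, 182, 206
Third differences: 24, 24, 24

24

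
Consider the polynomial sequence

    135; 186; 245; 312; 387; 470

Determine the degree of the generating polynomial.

51, 59, 67, 75, 83
8, 8, 8, 8
The second differences are constant, so the polynomial has degree 2.

2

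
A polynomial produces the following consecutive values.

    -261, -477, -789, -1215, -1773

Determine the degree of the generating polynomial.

D1: -216, -312, -426, -558
D2: -96, -114, -132
D3: -18, -18
The third differences are constant, so the polynomial has degree 3.

3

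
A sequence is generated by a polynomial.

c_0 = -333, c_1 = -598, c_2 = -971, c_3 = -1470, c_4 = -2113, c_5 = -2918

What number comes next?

-3903

D1: -265 , -373 , -499 , -643 , -805
D2: -108 , -126 , -144 , -162
D3: -18 , -18 , -18
Constant third difference = -18, so extend:
-162 − 18 = -180;  -805 − 180 = -985;  -2918 − 985 = -3903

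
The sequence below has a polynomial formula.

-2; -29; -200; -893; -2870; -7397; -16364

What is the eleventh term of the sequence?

-27  -171  -693  -1977  -4527  -8967
-144  -522  -1284  -2550  -4440
-378  -762  -1266  -1890
-384  -504  -624
-120  -120
Fifth differences constant at -120.
-624 − 120 = -744;  -1890 − 744 = -2634;  -4440 − 2634 = -7074;  -8967 − 7074 = -16041;  -16364 − 16041 = -32405
-744 − 120 = -864;  -2634 − 864 = -3498;  -7074 − 3498 = -10572;  -16041 − 10572 = -26613;  -32405 − 26613 = -59018
-864 − 120 = -984;  -3498 − 984 = -4482;  -10572 − 4482 = -15054;  -26613 − 15054 = -41667;  -59018 − 41667 = -100685
-984 − 120 = -1104;  -4482 − 1104 = -5586;  -15054 − 5586 = -20640;  -41667 − 20640 = -62307;  -100685 − 62307 = -162992

-162992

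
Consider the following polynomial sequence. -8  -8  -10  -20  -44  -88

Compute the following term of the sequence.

-158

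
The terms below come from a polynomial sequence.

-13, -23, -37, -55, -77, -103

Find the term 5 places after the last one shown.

-293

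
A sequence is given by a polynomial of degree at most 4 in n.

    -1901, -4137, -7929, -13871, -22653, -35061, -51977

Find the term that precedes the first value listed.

-723

First differences: -2236, -3792, -5942, -8782, -12408, -16916
Second differences: -1556, -2150, -2840, -3626, -4508
Third differences: -594, -690, -786, -882
Fourth differences: -96, -96, -96
The fourth differences are constant at -96.
Work back: -594 + 96 = -498;  -1556 + 498 = -1058;  -2236 + 1058 = -1178;  -1901 + 1178 = -723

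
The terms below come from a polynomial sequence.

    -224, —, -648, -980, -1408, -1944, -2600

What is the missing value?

-400

Using the last 5 terms:
-332  -428  -536  -656
-96  -108  -120
-12  -12
Constant third difference = -12.
Extend backward: -96 + 12 = -84;  -332 + 84 = -248;  -648 + 248 = -400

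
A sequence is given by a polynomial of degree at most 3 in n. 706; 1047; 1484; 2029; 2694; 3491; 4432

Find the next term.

5529

341  437  545  665  797  941
96  108  120  132  144
12  12  12  12
The third differences are constant (12).
144 + 12 = 156;  941 + 156 = 1097;  4432 + 1097 = 5529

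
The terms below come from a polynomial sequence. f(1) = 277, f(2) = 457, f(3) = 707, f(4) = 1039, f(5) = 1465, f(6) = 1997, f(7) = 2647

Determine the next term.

Δ: 180  250  332  426  532  650
Δ²: 70  82  94  106  118
Δ³: 12  12  12  12
Third differences constant at 12.
118 + 12 = 130;  650 + 130 = 780;  2647 + 780 = 3427

3427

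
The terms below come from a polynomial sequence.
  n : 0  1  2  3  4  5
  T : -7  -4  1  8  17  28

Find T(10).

Δ: 3  5  7  9  11
Δ²: 2  2  2  2
The second differences are constant (2).
11 + 2 = 13;  28 + 13 = 41
13 + 2 = 15;  41 + 15 = 56
15 + 2 = 17;  56 + 17 = 73
17 + 2 = 19;  73 + 19 = 92
19 + 2 = 21;  92 + 21 = 113

113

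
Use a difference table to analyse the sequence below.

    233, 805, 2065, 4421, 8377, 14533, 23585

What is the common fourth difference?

Δ: 572, 1260, 2356, 3956, 6156, 9052
Δ²: 688, 1096, 1600, 2200, 2896
Δ³: 408, 504, 600, 696
Δ⁴: 96, 96, 96

96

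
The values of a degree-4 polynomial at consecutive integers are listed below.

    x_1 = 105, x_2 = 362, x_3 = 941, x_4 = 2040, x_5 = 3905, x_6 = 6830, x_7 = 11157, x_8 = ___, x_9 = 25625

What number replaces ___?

Using the first 7 terms:
257, 579, 1099, 1865, 2925, 4327
322, 520, 766, 1060, 1402
198, 246, 294, 342
48, 48, 48
Constant fourth difference = 48.
Extend forward: 342 + 48 = 390;  1402 + 390 = 1792;  4327 + 1792 = 6119;  11157 + 6119 = 17276

17276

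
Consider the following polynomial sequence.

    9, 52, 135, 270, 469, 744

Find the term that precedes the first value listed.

First differences: 43, 83, 135, 199, 275
Second differences: 40, 52, 64, 76
Third differences: 12, 12, 12
The third differences are constant at 12.
Work back: 40 − 12 = 28;  43 − 28 = 15;  9 − 15 = -6

-6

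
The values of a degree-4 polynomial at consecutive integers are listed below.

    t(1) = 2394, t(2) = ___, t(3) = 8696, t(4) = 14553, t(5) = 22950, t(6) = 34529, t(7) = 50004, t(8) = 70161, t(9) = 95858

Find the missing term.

Using the last 7 terms:
First differences: 5857, 8397, 11579, 15475, 20157, 25697
Second differences: 2540, 3182, 3896, 4682, 5540
Third differences: 642, 714, 786, 858
Fourth differences: 72, 72, 72
Constant fourth difference = 72.
Extend backward: 642 − 72 = 570;  2540 − 570 = 1970;  5857 − 1970 = 3887;  8696 − 3887 = 4809

4809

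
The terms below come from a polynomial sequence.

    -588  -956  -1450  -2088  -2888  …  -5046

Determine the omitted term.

-3868

Using the first 5 terms:
D1: -368, -494, -638, -800
D2: -126, -144, -162
D3: -18, -18
Constant third difference = -18.
Extend forward: -162 − 18 = -180;  -800 − 180 = -980;  -2888 − 980 = -3868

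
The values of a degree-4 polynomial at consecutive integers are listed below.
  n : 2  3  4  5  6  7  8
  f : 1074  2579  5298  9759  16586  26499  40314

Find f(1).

351

D1: 1505  2719  4461  6827  9913  13815
D2: 1214  1742  2366  3086  3902
D3: 528  624  720  816
D4: 96  96  96
The fourth differences are constant at 96.
Work back: 528 − 96 = 432;  1214 − 432 = 782;  1505 − 782 = 723;  1074 − 723 = 351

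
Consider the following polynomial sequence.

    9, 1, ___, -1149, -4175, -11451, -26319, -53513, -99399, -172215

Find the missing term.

-183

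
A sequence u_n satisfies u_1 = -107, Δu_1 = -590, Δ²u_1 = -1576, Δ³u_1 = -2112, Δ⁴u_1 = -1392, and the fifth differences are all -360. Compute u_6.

-47257

Build the table forward from the leading diagonal:
Fifth differences: -360, -360, -360, -360, -360, -360
Fourth differences: -1392, -1752, -2112, -2472, -2832, -3192
Third differences: -2112, -3504, -5256, -7368, -9840, -12672
Second differences: -1576, -3688, -7192, -12448, -19816, -29656
First differences: -590, -2166, -5854, -13046, -25494, -45310
u: -107, -697, -2863, -8717, -21763, -47257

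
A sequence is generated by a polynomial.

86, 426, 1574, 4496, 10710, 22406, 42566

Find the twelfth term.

D1: 340, 1148, 2922, 6214, 11696, 20160
D2: 808, 1774, 3292, 5482, 8464
D3: 966, 1518, 2190, 2982
D4: 552, 672, 792
D5: 120, 120
Constant fifth difference = 120, so extend:
792 + 120 = 912;  2982 + 912 = 3894;  8464 + 3894 = 12358;  20160 + 12358 = 32518;  42566 + 32518 = 75084
912 + 120 = 1032;  3894 + 1032 = 4926;  12358 + 4926 = 17284;  32518 + 17284 = 49802;  75084 + 49802 = 124886
1032 + 120 = 1152;  4926 + 1152 = 6078;  17284 + 6078 = 23362;  49802 + 23362 = 73164;  124886 + 73164 = 198050
1152 + 120 = 1272;  6078 + 1272 = 7350;  23362 + 7350 = 30712;  73164 + 30712 = 103876;  198050 + 103876 = 301926
1272 + 120 = 1392;  7350 + 1392 = 8742;  30712 + 8742 = 39454;  103876 + 39454 = 143330;  301926 + 143330 = 445256

445256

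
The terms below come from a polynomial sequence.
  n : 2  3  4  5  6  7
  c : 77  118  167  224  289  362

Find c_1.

Δ: 41, 49, 57, 65, 73
Δ²: 8, 8, 8, 8
The second differences are constant at 8.
Work back: 41 − 8 = 33;  77 − 33 = 44

44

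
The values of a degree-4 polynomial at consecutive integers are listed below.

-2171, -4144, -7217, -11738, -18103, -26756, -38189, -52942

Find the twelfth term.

First differences: -1973, -3073, -4521, -6365, -8653, -11433, -14753
Second differences: -1100, -1448, -1844, -2288, -2780, -3320
Third differences: -348, -396, -444, -492, -540
Fourth differences: -48, -48, -48, -48
Constant fourth difference = -48, so extend:
-540 − 48 = -588;  -3320 − 588 = -3908;  -14753 − 3908 = -18661;  -52942 − 18661 = -71603
-588 − 48 = -636;  -3908 − 636 = -4544;  -18661 − 4544 = -23205;  -71603 − 23205 = -94808
-636 − 48 = -684;  -4544 − 684 = -5228;  -23205 − 5228 = -28433;  -94808 − 28433 = -123241
-684 − 48 = -732;  -5228 − 732 = -5960;  -28433 − 5960 = -34393;  -123241 − 34393 = -157634

-157634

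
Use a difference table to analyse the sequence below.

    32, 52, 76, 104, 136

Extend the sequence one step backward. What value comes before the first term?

D1: 20  24  28  32
D2: 4  4  4
The second differences are constant at 4.
Work back: 20 − 4 = 16;  32 − 16 = 16

16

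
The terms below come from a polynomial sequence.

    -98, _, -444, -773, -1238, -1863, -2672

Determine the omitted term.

-227

Using the last 5 terms:
D1: -329, -465, -625, -809
D2: -136, -160, -184
D3: -24, -24
Constant third difference = -24.
Extend backward: -136 + 24 = -112;  -329 + 112 = -217;  -444 + 217 = -227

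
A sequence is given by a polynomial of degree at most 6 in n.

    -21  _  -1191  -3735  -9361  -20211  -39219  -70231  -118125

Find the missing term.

Using the last 7 terms:
-2544, -5626, -10850, -19008, -31012, -47894
-3082, -5224, -8158, -12004, -16882
-2142, -2934, -3846, -4878
-792, -912, -1032
-120, -120
Constant fifth difference = -120.
Extend backward: -792 + 120 = -672;  -2142 + 672 = -1470;  -3082 + 1470 = -1612;  -2544 + 1612 = -932;  -1191 + 932 = -259

-259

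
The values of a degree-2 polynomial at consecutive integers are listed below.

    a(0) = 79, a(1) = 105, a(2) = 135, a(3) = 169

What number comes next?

Δ: 26, 30, 34
Δ²: 4, 4
The second differences are constant (4).
34 + 4 = 38;  169 + 38 = 207

207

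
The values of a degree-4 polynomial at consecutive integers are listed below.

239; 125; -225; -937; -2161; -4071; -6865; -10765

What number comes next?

-16017

D1: -114 , -350 , -712 , -1224 , -1910 , -2794 , -3900
D2: -236 , -362 , -512 , -686 , -884 , -1106
D3: -126 , -150 , -174 , -198 , -222
D4: -24 , -24 , -24 , -24
Constant fourth difference = -24, so extend:
-222 − 24 = -246;  -1106 − 246 = -1352;  -3900 − 1352 = -5252;  -10765 − 5252 = -16017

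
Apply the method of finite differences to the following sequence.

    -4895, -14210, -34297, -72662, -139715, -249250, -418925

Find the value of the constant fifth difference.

D1: -9315, -20087, -38365, -67053, -109535, -169675
D2: -10772, -18278, -28688, -42482, -60140
D3: -7506, -10410, -13794, -17658
D4: -2904, -3384, -3864
D5: -480, -480

-480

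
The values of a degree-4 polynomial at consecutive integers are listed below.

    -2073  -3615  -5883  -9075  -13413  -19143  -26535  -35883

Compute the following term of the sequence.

-47505

D1: -1542  -2268  -3192  -4338  -5730  -7392  -9348
D2: -726  -924  -1146  -1392  -1662  -1956
D3: -198  -222  -246  -270  -294
D4: -24  -24  -24  -24
The fourth differences are constant (-24).
-294 − 24 = -318;  -1956 − 318 = -2274;  -9348 − 2274 = -11622;  -35883 − 11622 = -47505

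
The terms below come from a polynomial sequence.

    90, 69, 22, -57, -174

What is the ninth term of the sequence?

Δ: -21, -47, -79, -117
Δ²: -26, -32, -38
Δ³: -6, -6
Constant third difference = -6, so extend:
-38 − 6 = -44;  -117 − 44 = -161;  -174 − 161 = -335
-44 − 6 = -50;  -161 − 50 = -211;  -335 − 211 = -546
-50 − 6 = -56;  -211 − 56 = -267;  -546 − 267 = -813
-56 − 6 = -62;  -267 − 62 = -329;  -813 − 329 = -1142

-1142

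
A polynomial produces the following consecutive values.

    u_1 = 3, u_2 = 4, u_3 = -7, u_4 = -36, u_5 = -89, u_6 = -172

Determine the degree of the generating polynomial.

First differences: 1, -11, -29, -53, -83
Second differences: -12, -18, -24, -30
Third differences: -6, -6, -6
The third differences are constant, so the polynomial has degree 3.

3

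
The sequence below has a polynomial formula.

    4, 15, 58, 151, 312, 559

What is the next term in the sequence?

910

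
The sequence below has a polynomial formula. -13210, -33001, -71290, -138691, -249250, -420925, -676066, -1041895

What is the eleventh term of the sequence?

First differences: -19791 , -38289 , -67401 , -110559 , -171675 , -255141 , -365829
Second differences: -18498 , -29112 , -43158 , -61116 , -83466 , -110688
Third differences: -10614 , -14046 , -17958 , -22350 , -27222
Fourth differences: -3432 , -3912 , -4392 , -4872
Fifth differences: -480 , -480 , -480
Fifth differences constant at -480.
-4872 − 480 = -5352;  -27222 − 5352 = -32574;  -110688 − 32574 = -143262;  -365829 − 143262 = -509091;  -1041895 − 509091 = -1550986
-5352 − 480 = -5832;  -32574 − 5832 = -38406;  -143262 − 38406 = -181668;  -509091 − 181668 = -690759;  -1550986 − 690759 = -2241745
-5832 − 480 = -6312;  -38406 − 6312 = -44718;  -181668 − 44718 = -226386;  -690759 − 226386 = -917145;  -2241745 − 917145 = -3158890

-3158890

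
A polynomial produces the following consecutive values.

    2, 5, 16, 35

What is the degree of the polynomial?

First differences: 3, 11, 19
Second differences: 8, 8
The second differences are constant, so the polynomial has degree 2.

2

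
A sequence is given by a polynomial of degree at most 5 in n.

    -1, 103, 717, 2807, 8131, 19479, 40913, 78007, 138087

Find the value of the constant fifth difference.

240

Δ: 104, 614, 2090, 5324, 11348, 21434, 37094, 60080
Δ²: 510, 1476, 3234, 6024, 10086, 15660, 22986
Δ³: 966, 1758, 2790, 4062, 5574, 7326
Δ⁴: 792, 1032, 1272, 1512, 1752
Δ⁵: 240, 240, 240, 240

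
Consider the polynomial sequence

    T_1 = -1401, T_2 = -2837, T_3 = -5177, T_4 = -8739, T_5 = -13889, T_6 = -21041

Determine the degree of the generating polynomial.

D1: -1436, -2340, -3562, -5150, -7152
D2: -904, -1222, -1588, -2002
D3: -318, -366, -414
D4: -48, -48
The fourth differences are constant, so the polynomial has degree 4.

4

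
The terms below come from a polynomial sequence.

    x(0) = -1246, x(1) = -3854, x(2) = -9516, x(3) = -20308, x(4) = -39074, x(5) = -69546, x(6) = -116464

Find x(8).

D1: -2608 , -5662 , -10792 , -18766 , -30472 , -46918
D2: -3054 , -5130 , -7974 , -11706 , -16446
D3: -2076 , -2844 , -3732 , -4740
D4: -768 , -888 , -1008
D5: -120 , -120
The fifth differences are constant (-120).
-1008 − 120 = -1128;  -4740 − 1128 = -5868;  -16446 − 5868 = -22314;  -46918 − 22314 = -69232;  -116464 − 69232 = -185696
-1128 − 120 = -1248;  -5868 − 1248 = -7116;  -22314 − 7116 = -29430;  -69232 − 29430 = -98662;  -185696 − 98662 = -284358

-284358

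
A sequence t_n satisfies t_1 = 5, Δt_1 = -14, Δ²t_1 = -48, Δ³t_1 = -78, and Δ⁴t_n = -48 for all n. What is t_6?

Build the table forward from the leading diagonal:
Fourth differences: -48, -48, -48, -48, -48, -48
Third differences: -78, -126, -174, -222, -270, -318
Second differences: -48, -126, -252, -426, -648, -918
First differences: -14, -62, -188, -440, -866, -1514
t: 5, -9, -71, -259, -699, -1565

-1565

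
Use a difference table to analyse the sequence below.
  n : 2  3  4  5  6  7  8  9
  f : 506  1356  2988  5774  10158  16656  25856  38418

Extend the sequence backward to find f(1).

D1: 850, 1632, 2786, 4384, 6498, 9200, 12562
D2: 782, 1154, 1598, 2114, 2702, 3362
D3: 372, 444, 516, 588, 660
D4: 72, 72, 72, 72
The fourth differences are constant at 72.
Work back: 372 − 72 = 300;  782 − 300 = 482;  850 − 482 = 368;  506 − 368 = 138

138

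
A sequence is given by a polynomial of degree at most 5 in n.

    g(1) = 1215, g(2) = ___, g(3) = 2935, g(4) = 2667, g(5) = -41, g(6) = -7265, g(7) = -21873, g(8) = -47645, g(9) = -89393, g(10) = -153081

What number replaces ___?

2167

Using the last 8 terms:
Δ: -268, -2708, -7224, -14608, -25772, -41748, -63688
Δ²: -2440, -4516, -7384, -11164, -15976, -21940
Δ³: -2076, -2868, -3780, -4812, -5964
Δ⁴: -792, -912, -1032, -1152
Δ⁵: -120, -120, -120
Constant fifth difference = -120.
Extend backward: -792 + 120 = -672;  -2076 + 672 = -1404;  -2440 + 1404 = -1036;  -268 + 1036 = 768;  2935 − 768 = 2167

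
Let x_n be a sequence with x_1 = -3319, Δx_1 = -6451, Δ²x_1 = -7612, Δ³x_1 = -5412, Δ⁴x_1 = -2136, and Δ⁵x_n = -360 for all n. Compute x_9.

-740815

Build the table forward from the leading diagonal:
Δ⁵: -360, -360, -360, -360, -360, -360, -360, -360, -360
Δ⁴: -2136, -2496, -2856, -3216, -3576, -3936, -4296, -4656, -5016
Δ³: -5412, -7548, -10044, -12900, -16116, -19692, -23628, -27924, -32580
Δ²: -7612, -13024, -20572, -30616, -43516, -59632, -79324, -102952, -130876
Δ: -6451, -14063, -27087, -47659, -78275, -121791, -181423, -260747, -363699
x: -3319, -9770, -23833, -50920, -98579, -176854, -298645, -480068, -740815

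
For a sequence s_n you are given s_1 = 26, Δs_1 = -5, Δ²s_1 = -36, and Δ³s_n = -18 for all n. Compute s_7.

-904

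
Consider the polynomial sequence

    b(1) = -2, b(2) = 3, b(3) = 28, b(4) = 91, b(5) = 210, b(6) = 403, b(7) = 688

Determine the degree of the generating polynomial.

3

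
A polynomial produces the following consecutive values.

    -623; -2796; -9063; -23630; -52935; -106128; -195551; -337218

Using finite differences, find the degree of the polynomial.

5

-2173, -6267, -14567, -29305, -53193, -89423, -141667
-4094, -8300, -14738, -23888, -36230, -52244
-4206, -6438, -9150, -12342, -16014
-2232, -2712, -3192, -3672
-480, -480, -480
The fifth differences are constant, so the polynomial has degree 5.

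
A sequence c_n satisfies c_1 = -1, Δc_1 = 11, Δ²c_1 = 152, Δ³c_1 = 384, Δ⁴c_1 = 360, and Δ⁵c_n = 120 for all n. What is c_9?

Build the table forward from the leading diagonal:
D5: 120, 120, 120, 120, 120, 120, 120, 120, 120
D4: 360, 480, 600, 720, 840, 960, 1080, 1200, 1320
D3: 384, 744, 1224, 1824, 2544, 3384, 4344, 5424, 6624
D2: 152, 536, 1280, 2504, 4328, 6872, 10256, 14600, 20024
D1: 11, 163, 699, 1979, 4483, 8811, 15683, 25939, 40539
c: -1, 10, 173, 872, 2851, 7334, 16145, 31828, 57767

57767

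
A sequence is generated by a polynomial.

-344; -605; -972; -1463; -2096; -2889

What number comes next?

-3860

D1: -261 , -367 , -491 , -633 , -793
D2: -106 , -124 , -142 , -160
D3: -18 , -18 , -18
Constant third difference = -18, so extend:
-160 − 18 = -178;  -793 − 178 = -971;  -2889 − 971 = -3860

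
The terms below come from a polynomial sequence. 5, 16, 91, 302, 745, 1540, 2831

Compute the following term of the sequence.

4786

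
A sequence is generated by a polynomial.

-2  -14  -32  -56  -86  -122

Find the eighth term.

-212

Δ: -12, -18, -24, -30, -36
Δ²: -6, -6, -6, -6
Second differences constant at -6.
-36 − 6 = -42;  -122 − 42 = -164
-42 − 6 = -48;  -164 − 48 = -212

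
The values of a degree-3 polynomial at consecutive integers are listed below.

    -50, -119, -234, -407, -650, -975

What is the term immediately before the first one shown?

-15

First differences: -69  -115  -173  -243  -325
Second differences: -46  -58  -70  -82
Third differences: -12  -12  -12
The third differences are constant at -12.
Work back: -46 + 12 = -34;  -69 + 34 = -35;  -50 + 35 = -15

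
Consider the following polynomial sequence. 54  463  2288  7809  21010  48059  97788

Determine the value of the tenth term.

521415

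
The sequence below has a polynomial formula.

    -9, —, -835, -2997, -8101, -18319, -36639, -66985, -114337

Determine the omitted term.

-139

Using the last 7 terms:
Δ: -2162, -5104, -10218, -18320, -30346, -47352
Δ²: -2942, -5114, -8102, -12026, -17006
Δ³: -2172, -2988, -3924, -4980
Δ⁴: -816, -936, -1056
Δ⁵: -120, -120
Constant fifth difference = -120.
Extend backward: -816 + 120 = -696;  -2172 + 696 = -1476;  -2942 + 1476 = -1466;  -2162 + 1466 = -696;  -835 + 696 = -139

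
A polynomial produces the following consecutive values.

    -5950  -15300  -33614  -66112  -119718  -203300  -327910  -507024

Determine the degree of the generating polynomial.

First differences: -9350, -18314, -32498, -53606, -83582, -124610, -179114
Second differences: -8964, -14184, -21108, -29976, -41028, -54504
Third differences: -5220, -6924, -8868, -11052, -13476
Fourth differences: -1704, -1944, -2184, -2424
Fifth differences: -240, -240, -240
The fifth differences are constant, so the polynomial has degree 5.

5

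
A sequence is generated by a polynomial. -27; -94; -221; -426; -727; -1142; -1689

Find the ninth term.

Δ: -67  -127  -205  -301  -415  -547
Δ²: -60  -78  -96  -114  -132
Δ³: -18  -18  -18  -18
Constant third difference = -18, so extend:
-132 − 18 = -150;  -547 − 150 = -697;  -1689 − 697 = -2386
-150 − 18 = -168;  -697 − 168 = -865;  -2386 − 865 = -3251

-3251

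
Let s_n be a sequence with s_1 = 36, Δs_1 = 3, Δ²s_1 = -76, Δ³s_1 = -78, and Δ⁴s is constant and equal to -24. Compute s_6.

Build the table forward from the leading diagonal:
D4: -24, -24, -24, -24, -24, -24
D3: -78, -102, -126, -150, -174, -198
D2: -76, -154, -256, -382, -532, -706
D1: 3, -73, -227, -483, -865, -1397
s: 36, 39, -34, -261, -744, -1609

-1609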